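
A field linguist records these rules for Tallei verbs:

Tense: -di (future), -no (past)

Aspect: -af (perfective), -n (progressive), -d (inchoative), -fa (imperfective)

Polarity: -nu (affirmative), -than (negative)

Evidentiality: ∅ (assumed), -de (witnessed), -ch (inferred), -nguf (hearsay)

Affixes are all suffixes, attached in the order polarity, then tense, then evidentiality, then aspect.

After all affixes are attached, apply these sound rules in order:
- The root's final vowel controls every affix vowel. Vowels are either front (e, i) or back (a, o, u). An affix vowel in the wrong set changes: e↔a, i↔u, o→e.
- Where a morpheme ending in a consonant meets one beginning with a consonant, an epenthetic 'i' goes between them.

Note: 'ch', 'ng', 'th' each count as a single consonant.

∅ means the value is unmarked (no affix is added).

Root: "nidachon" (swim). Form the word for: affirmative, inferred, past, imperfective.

nidachoninunochifa

Attach polarity affirmative -nu → nidachonnu.
Attach tense past -no → nidachonnuno.
Attach evidentiality inferred -ch → nidachonnunoch.
Attach aspect imperfective -fa → nidachonnunochfa.
Vowel harmony: no change.
Apply epenthesis: nidachonnunochfa → nidachoninunochifa.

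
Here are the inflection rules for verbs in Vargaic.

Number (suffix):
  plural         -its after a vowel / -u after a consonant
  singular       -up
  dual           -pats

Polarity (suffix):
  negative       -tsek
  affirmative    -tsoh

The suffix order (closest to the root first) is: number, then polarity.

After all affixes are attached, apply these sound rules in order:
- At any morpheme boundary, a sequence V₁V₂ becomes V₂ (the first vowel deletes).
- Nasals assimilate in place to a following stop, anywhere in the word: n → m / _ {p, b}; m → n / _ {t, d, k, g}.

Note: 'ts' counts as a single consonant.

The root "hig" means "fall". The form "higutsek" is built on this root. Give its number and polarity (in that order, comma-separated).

Segment: hig-u-tsek.
number: -its/u → plural.
polarity: -tsek → negative.

plural, negative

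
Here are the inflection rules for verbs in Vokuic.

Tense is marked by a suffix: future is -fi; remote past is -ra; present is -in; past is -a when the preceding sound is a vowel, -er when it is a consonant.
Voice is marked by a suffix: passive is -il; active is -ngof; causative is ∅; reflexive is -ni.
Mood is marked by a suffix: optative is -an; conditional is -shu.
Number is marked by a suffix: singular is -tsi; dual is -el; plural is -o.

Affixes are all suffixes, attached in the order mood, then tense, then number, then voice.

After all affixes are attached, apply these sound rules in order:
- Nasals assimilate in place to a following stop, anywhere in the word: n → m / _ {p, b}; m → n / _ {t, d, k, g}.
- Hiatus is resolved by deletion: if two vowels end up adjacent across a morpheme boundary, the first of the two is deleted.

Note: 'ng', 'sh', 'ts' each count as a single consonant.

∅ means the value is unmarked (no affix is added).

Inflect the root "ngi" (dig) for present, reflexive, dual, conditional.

Attach mood conditional -shu → ngishu.
Attach tense present -in → ngishuin.
Attach number dual -el → ngishuinel.
Attach voice reflexive -ni → ngishuinelni.
Nasal assimilation: no change.
Apply vowel deletion: ngishuinelni → ngishinelni.

ngishinelni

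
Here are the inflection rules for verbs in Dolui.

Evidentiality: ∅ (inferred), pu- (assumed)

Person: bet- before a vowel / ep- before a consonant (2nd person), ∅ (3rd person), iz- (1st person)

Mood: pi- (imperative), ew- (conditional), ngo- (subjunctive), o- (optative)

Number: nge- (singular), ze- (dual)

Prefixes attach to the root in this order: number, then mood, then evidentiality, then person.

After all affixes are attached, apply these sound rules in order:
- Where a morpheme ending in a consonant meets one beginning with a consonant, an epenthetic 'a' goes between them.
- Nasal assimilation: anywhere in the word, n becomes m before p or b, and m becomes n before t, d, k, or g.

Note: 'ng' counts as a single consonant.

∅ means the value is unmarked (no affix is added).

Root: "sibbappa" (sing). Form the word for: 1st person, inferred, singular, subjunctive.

izangongesibbappa

Attach number singular nge- → ngesibbappa.
Attach mood subjunctive ngo- → ngongesibbappa.
evidentiality = inferred: zero marking, form stays ngongesibbappa.
Attach person 1st person iz- → izngongesibbappa.
Apply epenthesis: izngongesibbappa → izangongesibbappa.
Nasal assimilation: no change.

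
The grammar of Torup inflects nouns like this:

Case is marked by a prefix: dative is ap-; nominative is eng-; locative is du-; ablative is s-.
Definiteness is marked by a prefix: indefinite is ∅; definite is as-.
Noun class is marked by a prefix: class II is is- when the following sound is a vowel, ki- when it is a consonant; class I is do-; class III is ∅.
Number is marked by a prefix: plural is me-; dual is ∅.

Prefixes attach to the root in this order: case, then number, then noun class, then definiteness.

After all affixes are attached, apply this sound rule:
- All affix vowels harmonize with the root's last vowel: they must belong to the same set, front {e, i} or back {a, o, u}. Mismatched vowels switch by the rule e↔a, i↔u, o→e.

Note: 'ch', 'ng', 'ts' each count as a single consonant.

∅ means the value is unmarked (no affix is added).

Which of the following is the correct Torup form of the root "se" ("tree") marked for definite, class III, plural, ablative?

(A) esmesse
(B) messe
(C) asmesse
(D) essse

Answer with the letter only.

A

Attach case ablative s- → sse.
Attach number plural me- → messe.
noun class = class III: zero marking, form stays messe.
Attach definiteness definite as- → asmesse.
Apply vowel harmony: asmesse → esmesse.
So the correct form is esmesse, option (A).
(C) asmesse is wrong: it fails to apply the sound rule(s).
(B) messe is wrong: it uses indefinite instead of definite for definiteness.
(D) essse is wrong: it uses dual instead of plural for number.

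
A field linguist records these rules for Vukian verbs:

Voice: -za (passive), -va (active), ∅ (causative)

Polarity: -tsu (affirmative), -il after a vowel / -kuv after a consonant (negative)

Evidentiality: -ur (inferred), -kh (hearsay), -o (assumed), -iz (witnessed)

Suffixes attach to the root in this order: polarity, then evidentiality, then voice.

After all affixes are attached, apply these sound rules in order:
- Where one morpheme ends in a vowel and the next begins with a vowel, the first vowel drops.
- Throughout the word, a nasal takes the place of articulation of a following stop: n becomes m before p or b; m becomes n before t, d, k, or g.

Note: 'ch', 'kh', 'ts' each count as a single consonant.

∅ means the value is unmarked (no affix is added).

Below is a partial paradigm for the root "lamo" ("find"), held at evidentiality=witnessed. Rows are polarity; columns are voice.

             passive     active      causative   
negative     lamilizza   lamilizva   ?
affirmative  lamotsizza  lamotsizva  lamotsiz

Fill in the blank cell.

Attach polarity negative -il (after vowel 'o') → lamoil.
Attach evidentiality witnessed -iz → lamoiliz.
voice = causative: zero marking, form stays lamoiliz.
Apply vowel deletion: lamoiliz → lamiliz.
Nasal assimilation: no change.

lamiliz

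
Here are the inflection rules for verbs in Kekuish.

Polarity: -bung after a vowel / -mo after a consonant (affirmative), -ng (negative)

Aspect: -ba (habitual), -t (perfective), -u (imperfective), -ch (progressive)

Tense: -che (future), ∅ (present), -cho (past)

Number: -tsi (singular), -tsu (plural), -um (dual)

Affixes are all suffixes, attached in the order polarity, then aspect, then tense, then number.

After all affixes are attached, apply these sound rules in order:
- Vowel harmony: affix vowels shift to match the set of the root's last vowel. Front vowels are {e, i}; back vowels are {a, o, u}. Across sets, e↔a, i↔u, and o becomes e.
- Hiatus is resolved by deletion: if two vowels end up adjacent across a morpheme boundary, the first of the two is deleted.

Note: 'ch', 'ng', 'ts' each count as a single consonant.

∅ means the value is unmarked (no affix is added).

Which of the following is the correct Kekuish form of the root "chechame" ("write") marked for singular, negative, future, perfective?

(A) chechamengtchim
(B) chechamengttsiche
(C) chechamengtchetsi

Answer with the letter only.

C

Attach polarity negative -ng → chechameng.
Attach aspect perfective -t → chechamengt.
Attach tense future -che → chechamengtche.
Attach number singular -tsi → chechamengtchetsi.
Vowel harmony: no change.
Vowel deletion: no change.
So the correct form is chechamengtchetsi, option (C).
(A) chechamengtchim is wrong: it uses dual instead of singular for number.
(B) chechamengttsiche is wrong: it has the affixes in the wrong order.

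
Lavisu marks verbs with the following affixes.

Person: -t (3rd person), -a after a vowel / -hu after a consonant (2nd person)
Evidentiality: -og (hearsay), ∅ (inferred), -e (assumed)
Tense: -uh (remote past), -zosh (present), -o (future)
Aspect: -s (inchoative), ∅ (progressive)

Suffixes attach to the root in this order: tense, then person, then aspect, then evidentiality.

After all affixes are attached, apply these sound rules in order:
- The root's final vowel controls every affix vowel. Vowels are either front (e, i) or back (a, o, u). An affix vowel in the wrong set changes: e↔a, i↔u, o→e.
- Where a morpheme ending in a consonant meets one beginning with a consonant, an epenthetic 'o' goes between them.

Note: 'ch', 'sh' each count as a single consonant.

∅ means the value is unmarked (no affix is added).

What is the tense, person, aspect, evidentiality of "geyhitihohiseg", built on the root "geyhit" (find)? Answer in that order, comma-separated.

remote past, 2nd person, inchoative, hearsay

Segment: geyhit-uh-hu-s-og.
tense: -uh → remote past.
person: -a/hu → 2nd person.
aspect: -s → inchoative.
evidentiality: -og → hearsay.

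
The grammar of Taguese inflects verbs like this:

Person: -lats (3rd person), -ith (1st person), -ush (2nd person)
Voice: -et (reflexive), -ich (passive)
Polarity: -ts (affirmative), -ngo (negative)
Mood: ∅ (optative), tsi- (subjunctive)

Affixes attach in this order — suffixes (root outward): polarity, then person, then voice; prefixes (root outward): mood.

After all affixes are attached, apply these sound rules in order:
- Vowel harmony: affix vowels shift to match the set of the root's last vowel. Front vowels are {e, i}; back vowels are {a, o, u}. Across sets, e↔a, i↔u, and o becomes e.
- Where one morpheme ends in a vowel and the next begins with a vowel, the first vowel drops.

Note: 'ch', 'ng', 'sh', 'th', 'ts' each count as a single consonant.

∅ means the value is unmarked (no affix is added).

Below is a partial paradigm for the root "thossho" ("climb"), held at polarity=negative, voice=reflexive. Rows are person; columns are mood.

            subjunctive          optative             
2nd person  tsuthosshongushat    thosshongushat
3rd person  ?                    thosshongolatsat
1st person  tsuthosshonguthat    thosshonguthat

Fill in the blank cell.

tsuthosshongolatsat

Attach polarity negative -ngo → thosshongo.
Attach person 3rd person -lats → thosshongolats.
Attach voice reflexive -et → thosshongolatset.
Attach mood subjunctive tsi- → tsithosshongolatset.
Apply vowel harmony: tsithosshongolatset → tsuthosshongolatsat.
Vowel deletion: no change.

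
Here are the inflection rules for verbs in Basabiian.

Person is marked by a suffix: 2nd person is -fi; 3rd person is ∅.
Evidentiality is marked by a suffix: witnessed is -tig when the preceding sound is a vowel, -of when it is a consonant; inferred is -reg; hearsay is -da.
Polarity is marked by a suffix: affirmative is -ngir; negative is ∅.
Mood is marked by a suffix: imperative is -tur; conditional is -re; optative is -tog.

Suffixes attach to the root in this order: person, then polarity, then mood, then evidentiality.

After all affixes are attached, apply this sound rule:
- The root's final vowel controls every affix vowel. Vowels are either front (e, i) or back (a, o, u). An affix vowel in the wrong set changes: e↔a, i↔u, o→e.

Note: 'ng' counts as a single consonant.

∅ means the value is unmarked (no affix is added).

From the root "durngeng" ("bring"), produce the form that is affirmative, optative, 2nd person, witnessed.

Attach person 2nd person -fi → durngengfi.
Attach polarity affirmative -ngir → durngengfingir.
Attach mood optative -tog → durngengfingirtog.
Attach evidentiality witnessed -of (after consonant 'g') → durngengfingirtogof.
Apply vowel harmony: durngengfingirtogof → durngengfingirtegef.

durngengfingirtegef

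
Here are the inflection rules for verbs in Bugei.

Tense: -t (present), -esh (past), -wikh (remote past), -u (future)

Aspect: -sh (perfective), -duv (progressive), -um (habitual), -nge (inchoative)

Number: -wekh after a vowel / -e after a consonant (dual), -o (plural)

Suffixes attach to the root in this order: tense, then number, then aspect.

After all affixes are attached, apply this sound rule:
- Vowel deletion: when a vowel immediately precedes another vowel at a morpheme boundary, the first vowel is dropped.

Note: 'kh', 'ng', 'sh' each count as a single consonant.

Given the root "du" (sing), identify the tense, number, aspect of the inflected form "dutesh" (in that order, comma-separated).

present, dual, perfective

Segment: du-t-e-sh.
tense: -t → present.
number: -wekh/e → dual.
aspect: -sh → perfective.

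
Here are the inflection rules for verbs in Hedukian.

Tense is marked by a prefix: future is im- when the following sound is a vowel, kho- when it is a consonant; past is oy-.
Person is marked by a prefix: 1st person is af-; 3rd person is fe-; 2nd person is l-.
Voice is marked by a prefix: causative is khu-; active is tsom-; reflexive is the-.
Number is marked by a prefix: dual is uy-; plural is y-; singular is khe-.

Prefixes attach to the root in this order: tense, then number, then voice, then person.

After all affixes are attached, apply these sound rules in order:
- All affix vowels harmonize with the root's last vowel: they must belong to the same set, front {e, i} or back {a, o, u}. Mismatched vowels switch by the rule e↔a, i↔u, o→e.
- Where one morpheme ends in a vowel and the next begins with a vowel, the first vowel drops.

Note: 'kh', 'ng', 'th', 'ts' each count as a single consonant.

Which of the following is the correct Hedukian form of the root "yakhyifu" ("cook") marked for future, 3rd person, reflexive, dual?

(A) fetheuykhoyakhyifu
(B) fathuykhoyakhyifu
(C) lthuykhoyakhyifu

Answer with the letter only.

B

Attach tense future kho- (before consonant 'y') → khoyakhyifu.
Attach number dual uy- → uykhoyakhyifu.
Attach voice reflexive the- → theuykhoyakhyifu.
Attach person 3rd person fe- → fetheuykhoyakhyifu.
Apply vowel harmony: fetheuykhoyakhyifu → fathauykhoyakhyifu.
Apply vowel deletion: fathauykhoyakhyifu → fathuykhoyakhyifu.
So the correct form is fathuykhoyakhyifu, option (B).
(C) lthuykhoyakhyifu is wrong: it uses 2nd person instead of 3rd person for person.
(A) fetheuykhoyakhyifu is wrong: it fails to apply the sound rule(s).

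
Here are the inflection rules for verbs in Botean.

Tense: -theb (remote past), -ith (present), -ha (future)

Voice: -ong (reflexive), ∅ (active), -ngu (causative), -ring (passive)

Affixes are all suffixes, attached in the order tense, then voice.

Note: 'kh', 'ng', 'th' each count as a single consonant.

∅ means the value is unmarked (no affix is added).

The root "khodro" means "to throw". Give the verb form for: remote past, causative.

khodrothebngu

Attach tense remote past -theb → khodrotheb.
Attach voice causative -ngu → khodrothebngu.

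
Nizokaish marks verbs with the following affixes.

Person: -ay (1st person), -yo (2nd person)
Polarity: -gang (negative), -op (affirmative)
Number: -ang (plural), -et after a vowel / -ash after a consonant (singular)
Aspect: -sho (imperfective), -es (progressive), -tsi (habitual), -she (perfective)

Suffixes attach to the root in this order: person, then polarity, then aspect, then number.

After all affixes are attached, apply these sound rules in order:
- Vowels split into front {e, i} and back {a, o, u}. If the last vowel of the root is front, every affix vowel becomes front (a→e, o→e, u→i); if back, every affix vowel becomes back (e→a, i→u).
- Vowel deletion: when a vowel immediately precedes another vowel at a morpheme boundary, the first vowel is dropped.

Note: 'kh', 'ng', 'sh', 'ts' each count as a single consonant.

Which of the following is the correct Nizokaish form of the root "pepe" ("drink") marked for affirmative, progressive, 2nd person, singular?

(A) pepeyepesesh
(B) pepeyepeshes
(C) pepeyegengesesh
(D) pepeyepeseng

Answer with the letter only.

Attach person 2nd person -yo → pepeyo.
Attach polarity affirmative -op → pepeyoop.
Attach aspect progressive -es → pepeyoopes.
Attach number singular -ash (after consonant 's') → pepeyoopesash.
Apply vowel harmony: pepeyoopesash → pepeyeepesesh.
Apply vowel deletion: pepeyeepesesh → pepeyepesesh.
So the correct form is pepeyepesesh, option (A).
(C) pepeyegengesesh is wrong: it uses negative instead of affirmative for polarity.
(D) pepeyepeseng is wrong: it uses plural instead of singular for number.
(B) pepeyepeshes is wrong: it has the affixes in the wrong order.

A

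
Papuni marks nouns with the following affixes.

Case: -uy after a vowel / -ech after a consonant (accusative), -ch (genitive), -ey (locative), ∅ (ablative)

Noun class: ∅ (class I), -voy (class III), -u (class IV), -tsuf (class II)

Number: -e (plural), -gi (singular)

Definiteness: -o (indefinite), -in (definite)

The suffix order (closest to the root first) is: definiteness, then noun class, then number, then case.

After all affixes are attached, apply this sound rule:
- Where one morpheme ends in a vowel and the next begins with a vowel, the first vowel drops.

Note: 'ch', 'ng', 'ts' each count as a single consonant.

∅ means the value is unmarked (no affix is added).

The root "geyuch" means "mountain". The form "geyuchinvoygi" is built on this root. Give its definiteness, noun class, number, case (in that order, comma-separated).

Segment: geyuch-in-voy-gi.
definiteness: -in → definite.
noun class: -voy → class III.
number: -gi → singular.
case: ∅ → ablative.

definite, class III, singular, ablative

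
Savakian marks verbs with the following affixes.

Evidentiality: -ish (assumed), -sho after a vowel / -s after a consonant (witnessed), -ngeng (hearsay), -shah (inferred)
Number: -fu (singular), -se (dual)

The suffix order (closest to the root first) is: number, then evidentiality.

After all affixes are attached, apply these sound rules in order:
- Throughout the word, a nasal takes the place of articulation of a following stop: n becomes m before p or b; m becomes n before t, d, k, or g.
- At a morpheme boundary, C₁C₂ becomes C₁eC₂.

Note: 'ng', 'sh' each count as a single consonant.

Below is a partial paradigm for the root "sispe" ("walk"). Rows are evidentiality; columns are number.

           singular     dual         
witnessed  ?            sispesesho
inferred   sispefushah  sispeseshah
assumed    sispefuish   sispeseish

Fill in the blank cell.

Attach number singular -fu → sispefu.
Attach evidentiality witnessed -sho (after vowel 'u') → sispefusho.
Nasal assimilation: no change.
Epenthesis: no change.

sispefusho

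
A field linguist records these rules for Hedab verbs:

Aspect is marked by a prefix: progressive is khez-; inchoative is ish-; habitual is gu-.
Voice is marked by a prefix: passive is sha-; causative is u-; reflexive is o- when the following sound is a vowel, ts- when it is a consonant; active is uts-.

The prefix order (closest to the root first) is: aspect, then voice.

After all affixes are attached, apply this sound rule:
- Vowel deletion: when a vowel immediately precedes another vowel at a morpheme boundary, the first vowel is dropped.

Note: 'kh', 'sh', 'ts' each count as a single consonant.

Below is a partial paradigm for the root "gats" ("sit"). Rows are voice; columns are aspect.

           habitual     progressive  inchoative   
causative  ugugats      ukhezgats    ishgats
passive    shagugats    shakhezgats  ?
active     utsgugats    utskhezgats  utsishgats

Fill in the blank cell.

shishgats

Attach aspect inchoative ish- → ishgats.
Attach voice passive sha- → shaishgats.
Apply vowel deletion: shaishgats → shishgats.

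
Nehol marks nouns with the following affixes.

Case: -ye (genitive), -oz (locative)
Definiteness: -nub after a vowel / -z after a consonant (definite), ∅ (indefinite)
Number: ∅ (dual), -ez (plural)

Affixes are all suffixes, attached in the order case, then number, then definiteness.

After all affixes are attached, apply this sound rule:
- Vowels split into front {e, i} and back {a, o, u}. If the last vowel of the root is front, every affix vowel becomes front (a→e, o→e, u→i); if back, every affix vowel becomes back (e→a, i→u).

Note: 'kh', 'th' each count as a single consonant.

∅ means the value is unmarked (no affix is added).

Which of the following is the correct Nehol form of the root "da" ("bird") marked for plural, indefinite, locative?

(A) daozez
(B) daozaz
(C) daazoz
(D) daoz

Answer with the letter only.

B

Attach case locative -oz → daoz.
Attach number plural -ez → daozez.
definiteness = indefinite: zero marking, form stays daozez.
Apply vowel harmony: daozez → daozaz.
So the correct form is daozaz, option (B).
(A) daozez is wrong: it fails to apply the sound rule(s).
(C) daazoz is wrong: it has the affixes in the wrong order.
(D) daoz is wrong: it uses dual instead of plural for number.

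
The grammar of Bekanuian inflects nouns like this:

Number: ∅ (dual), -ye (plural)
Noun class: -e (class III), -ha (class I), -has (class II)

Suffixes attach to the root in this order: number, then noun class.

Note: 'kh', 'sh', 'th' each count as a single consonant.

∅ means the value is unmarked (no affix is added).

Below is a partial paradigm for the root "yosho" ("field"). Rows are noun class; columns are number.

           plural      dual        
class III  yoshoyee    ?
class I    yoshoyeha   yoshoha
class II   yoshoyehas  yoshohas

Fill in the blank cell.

yoshoe

number = dual: zero marking, form stays yosho.
Attach noun class class III -e → yoshoe.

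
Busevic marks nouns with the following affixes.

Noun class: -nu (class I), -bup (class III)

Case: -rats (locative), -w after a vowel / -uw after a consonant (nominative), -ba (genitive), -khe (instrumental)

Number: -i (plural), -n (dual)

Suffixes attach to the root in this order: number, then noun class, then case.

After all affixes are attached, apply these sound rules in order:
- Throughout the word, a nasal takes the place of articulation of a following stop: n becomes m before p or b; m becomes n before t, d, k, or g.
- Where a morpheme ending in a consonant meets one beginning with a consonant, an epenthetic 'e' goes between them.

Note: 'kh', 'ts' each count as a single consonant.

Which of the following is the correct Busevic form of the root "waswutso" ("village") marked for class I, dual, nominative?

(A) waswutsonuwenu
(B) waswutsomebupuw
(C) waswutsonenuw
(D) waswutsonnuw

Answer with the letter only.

C

Attach number dual -n → waswutson.
Attach noun class class I -nu → waswutsonnu.
Attach case nominative -w (after vowel 'u') → waswutsonnuw.
Nasal assimilation: no change.
Apply epenthesis: waswutsonnuw → waswutsonenuw.
So the correct form is waswutsonenuw, option (C).
(A) waswutsonuwenu is wrong: it has the affixes in the wrong order.
(D) waswutsonnuw is wrong: it fails to apply the sound rule(s).
(B) waswutsomebupuw is wrong: it uses class III instead of class I for noun class.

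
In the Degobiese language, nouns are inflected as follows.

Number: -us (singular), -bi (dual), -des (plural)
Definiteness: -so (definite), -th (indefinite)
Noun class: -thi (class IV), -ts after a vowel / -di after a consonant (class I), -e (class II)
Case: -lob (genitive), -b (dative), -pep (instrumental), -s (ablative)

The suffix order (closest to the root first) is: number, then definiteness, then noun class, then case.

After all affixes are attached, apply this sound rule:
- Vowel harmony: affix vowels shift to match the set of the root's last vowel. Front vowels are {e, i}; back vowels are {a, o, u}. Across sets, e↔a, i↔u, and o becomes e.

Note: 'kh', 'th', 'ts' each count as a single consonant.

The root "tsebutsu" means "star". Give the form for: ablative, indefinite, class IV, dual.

Attach number dual -bi → tsebutsubi.
Attach definiteness indefinite -th → tsebutsubith.
Attach noun class class IV -thi → tsebutsubiththi.
Attach case ablative -s → tsebutsubiththis.
Apply vowel harmony: tsebutsubiththis → tsebutsubuththus.

tsebutsubuththus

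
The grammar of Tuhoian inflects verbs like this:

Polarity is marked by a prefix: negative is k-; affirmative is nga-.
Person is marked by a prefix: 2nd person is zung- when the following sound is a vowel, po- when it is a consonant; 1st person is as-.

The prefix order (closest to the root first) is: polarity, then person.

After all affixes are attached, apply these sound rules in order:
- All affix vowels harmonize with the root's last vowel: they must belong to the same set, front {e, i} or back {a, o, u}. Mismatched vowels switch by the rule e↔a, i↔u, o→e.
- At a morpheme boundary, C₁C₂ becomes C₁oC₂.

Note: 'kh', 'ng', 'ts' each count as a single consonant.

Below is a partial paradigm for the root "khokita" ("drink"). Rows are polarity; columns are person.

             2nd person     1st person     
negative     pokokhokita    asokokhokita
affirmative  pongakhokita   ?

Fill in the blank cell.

asongakhokita

Attach polarity affirmative nga- → ngakhokita.
Attach person 1st person as- → asngakhokita.
Vowel harmony: no change.
Apply epenthesis: asngakhokita → asongakhokita.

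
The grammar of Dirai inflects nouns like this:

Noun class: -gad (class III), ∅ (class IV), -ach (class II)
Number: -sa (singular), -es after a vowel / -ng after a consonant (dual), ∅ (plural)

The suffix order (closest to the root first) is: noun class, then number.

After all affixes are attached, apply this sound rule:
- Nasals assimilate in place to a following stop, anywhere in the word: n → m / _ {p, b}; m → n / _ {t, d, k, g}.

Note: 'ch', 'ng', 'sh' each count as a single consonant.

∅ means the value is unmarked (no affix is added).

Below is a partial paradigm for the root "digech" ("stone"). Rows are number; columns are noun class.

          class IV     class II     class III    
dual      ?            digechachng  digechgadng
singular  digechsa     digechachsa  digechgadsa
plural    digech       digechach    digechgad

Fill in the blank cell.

digechng

noun class = class IV: zero marking, form stays digech.
Attach number dual -ng (after consonant 'ch') → digechng.
Nasal assimilation: no change.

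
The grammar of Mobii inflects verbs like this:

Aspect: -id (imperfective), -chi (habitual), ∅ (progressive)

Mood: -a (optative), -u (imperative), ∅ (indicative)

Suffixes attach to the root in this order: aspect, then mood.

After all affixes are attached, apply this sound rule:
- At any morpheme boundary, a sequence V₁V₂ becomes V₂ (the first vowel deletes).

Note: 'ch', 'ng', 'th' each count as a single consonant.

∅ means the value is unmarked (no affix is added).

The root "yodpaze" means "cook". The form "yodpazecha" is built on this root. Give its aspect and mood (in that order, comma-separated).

Segment: yodpaze-chi-a.
aspect: -chi → habitual.
mood: -a → optative.

habitual, optative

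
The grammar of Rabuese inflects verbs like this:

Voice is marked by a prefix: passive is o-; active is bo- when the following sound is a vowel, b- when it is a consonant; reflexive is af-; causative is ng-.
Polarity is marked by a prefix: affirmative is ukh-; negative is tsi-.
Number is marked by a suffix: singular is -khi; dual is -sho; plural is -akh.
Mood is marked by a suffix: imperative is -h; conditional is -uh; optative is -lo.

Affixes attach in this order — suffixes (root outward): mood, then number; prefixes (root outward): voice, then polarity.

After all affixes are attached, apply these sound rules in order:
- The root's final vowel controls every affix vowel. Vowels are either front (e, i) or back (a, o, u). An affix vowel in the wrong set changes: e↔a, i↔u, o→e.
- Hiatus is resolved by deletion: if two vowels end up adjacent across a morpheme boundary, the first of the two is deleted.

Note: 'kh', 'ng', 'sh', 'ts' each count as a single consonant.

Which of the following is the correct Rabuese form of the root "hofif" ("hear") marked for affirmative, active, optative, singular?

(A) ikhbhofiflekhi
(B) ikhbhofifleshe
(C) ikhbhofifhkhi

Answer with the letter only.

Attach voice active b- (before consonant 'h') → bhofif.
Attach mood optative -lo → bhofiflo.
Attach number singular -khi → bhofiflokhi.
Attach polarity affirmative ukh- → ukhbhofiflokhi.
Apply vowel harmony: ukhbhofiflokhi → ikhbhofiflekhi.
Vowel deletion: no change.
So the correct form is ikhbhofiflekhi, option (A).
(B) ikhbhofifleshe is wrong: it uses dual instead of singular for number.
(C) ikhbhofifhkhi is wrong: it uses imperative instead of optative for mood.

A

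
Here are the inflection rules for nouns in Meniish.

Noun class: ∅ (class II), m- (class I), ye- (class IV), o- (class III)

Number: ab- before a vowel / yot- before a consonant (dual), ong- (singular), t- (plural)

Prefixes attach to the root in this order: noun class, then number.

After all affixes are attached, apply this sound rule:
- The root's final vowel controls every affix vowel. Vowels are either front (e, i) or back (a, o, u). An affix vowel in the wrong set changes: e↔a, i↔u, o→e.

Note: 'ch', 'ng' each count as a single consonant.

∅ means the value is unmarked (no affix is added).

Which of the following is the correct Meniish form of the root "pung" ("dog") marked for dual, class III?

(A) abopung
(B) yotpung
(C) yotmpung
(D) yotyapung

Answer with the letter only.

A

Attach noun class class III o- → opung.
Attach number dual ab- (before vowel 'o') → abopung.
Vowel harmony: no change.
So the correct form is abopung, option (A).
(D) yotyapung is wrong: it uses class IV instead of class III for noun class.
(C) yotmpung is wrong: it uses class I instead of class III for noun class.
(B) yotpung is wrong: it uses class II instead of class III for noun class.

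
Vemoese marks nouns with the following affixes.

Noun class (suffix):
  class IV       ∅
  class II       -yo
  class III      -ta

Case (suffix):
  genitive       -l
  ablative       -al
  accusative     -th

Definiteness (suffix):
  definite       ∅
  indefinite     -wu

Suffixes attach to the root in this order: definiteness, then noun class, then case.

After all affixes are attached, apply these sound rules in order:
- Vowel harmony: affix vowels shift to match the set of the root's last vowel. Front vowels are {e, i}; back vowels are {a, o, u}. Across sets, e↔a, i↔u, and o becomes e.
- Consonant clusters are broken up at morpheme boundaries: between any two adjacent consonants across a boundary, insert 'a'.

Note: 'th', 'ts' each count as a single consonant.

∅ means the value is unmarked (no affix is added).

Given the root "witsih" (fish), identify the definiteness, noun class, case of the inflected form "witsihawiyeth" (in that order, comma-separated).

Segment: witsih-wu-yo-th.
definiteness: -wu → indefinite.
noun class: -yo → class II.
case: -th → accusative.

indefinite, class II, accusative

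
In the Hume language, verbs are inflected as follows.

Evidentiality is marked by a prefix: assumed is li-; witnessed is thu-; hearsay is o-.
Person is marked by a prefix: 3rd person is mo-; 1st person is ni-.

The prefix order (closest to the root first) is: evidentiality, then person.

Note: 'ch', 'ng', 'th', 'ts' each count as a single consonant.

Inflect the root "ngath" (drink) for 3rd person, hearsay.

moongath

Attach evidentiality hearsay o- → ongath.
Attach person 3rd person mo- → moongath.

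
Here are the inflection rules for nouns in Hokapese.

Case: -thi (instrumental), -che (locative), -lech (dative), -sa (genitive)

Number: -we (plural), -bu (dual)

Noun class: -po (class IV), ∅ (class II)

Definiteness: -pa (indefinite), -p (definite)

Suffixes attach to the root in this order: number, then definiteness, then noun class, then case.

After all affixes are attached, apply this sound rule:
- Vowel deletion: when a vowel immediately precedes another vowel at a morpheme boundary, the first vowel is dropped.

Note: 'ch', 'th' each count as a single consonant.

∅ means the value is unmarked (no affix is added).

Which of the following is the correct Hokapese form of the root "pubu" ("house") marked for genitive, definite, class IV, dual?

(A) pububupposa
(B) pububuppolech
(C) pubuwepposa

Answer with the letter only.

A

Attach number dual -bu → pububu.
Attach definiteness definite -p → pububup.
Attach noun class class IV -po → pububuppo.
Attach case genitive -sa → pububupposa.
Vowel deletion: no change.
So the correct form is pububupposa, option (A).
(C) pubuwepposa is wrong: it uses plural instead of dual for number.
(B) pububuppolech is wrong: it uses dative instead of genitive for case.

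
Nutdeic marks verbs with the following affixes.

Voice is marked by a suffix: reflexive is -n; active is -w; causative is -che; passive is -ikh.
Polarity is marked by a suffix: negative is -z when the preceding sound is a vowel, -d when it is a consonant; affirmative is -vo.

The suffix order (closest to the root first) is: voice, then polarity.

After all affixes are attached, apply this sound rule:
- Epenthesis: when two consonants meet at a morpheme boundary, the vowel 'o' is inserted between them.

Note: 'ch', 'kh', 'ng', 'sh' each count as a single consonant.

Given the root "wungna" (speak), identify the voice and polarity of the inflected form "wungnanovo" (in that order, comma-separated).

reflexive, affirmative

Segment: wungna-n-vo.
voice: -n → reflexive.
polarity: -vo → affirmative.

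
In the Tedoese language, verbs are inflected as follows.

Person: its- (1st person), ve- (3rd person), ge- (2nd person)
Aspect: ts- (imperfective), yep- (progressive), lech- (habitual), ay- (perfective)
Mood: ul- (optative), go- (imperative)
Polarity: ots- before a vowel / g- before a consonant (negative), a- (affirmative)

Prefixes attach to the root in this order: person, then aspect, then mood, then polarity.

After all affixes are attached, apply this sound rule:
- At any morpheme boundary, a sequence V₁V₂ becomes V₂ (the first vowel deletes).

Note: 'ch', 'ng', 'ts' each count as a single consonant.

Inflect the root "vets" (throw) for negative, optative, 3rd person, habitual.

Attach person 3rd person ve- → vevets.
Attach aspect habitual lech- → lechvevets.
Attach mood optative ul- → ullechvevets.
Attach polarity negative ots- (before vowel 'u') → otsullechvevets.
Vowel deletion: no change.

otsullechvevets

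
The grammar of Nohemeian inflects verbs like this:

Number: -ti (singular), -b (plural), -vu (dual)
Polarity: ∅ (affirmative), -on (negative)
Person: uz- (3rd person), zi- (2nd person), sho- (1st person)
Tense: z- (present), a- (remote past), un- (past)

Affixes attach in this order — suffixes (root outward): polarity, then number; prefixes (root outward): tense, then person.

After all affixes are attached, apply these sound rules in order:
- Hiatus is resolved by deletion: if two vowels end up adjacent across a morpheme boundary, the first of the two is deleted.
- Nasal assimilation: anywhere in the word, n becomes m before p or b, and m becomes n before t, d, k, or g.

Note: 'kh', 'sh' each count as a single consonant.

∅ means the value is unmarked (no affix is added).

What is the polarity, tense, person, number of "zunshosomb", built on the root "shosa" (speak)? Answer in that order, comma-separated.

negative, past, 2nd person, plural

Segment: zi-un-shosa-on-b.
polarity: -on → negative.
tense: un- → past.
person: zi- → 2nd person.
number: -b → plural.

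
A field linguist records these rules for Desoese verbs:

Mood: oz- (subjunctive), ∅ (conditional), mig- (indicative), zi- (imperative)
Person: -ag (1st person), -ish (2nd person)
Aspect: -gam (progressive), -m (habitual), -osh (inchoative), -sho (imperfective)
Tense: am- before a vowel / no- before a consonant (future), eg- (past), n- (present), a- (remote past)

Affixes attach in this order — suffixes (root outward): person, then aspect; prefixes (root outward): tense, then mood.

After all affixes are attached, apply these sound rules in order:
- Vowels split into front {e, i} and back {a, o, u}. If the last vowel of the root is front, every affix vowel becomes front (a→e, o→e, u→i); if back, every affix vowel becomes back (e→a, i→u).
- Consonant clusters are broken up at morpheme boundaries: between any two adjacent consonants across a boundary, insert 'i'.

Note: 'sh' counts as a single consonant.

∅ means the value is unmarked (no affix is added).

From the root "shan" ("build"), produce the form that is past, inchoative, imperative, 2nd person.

Attach tense past eg- → egshan.
Attach person 2nd person -ish → egshanish.
Attach aspect inchoative -osh → egshanishosh.
Attach mood imperative zi- → ziegshanishosh.
Apply vowel harmony: ziegshanishosh → zuagshanushosh.
Apply epenthesis: zuagshanushosh → zuagishanushosh.

zuagishanushosh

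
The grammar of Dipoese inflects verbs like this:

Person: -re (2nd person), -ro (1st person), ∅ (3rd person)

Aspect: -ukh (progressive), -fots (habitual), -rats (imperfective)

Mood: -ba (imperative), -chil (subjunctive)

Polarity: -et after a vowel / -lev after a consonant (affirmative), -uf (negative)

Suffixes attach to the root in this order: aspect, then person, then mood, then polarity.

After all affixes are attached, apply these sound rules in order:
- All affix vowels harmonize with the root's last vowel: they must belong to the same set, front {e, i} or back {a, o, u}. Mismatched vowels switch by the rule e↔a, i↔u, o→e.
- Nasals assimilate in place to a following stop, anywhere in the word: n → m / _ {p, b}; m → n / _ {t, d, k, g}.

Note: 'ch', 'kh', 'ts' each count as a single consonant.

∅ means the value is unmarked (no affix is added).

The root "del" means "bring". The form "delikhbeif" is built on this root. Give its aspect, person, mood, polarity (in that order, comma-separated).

Segment: del-ukh-ba-uf.
aspect: -ukh → progressive.
person: ∅ → 3rd person.
mood: -ba → imperative.
polarity: -uf → negative.

progressive, 3rd person, imperative, negative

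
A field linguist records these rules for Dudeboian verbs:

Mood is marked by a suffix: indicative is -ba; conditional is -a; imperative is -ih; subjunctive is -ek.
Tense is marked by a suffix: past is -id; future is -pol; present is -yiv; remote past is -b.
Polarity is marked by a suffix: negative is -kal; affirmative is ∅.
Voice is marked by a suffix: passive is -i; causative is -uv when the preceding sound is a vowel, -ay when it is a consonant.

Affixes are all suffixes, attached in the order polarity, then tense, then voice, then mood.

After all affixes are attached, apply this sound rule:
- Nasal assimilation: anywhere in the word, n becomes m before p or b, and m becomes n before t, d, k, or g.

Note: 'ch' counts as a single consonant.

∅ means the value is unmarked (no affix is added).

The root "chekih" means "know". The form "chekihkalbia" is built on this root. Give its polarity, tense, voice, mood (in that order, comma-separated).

negative, remote past, passive, conditional

Segment: chekih-kal-b-i-a.
polarity: -kal → negative.
tense: -b → remote past.
voice: -i → passive.
mood: -a → conditional.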